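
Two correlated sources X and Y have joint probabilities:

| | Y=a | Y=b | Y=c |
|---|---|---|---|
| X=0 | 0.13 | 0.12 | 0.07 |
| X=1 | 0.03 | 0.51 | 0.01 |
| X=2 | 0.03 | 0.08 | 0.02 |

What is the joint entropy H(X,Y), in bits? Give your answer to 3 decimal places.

H(X,Y) = −Σ p(x,y)·log₂ p(x,y) over all 9 cells.
  cell (0,a): −0.13·log₂0.13 = 0.3826
  cell (0,b): −0.12·log₂0.12 = 0.3671
  cell (0,c): −0.07·log₂0.07 = 0.2686
  cell (1,a): −0.03·log₂0.03 = 0.1518
  cell (1,b): −0.51·log₂0.51 = 0.4954
  cell (1,c): −0.01·log₂0.01 = 0.0664
  cell (2,a): −0.03·log₂0.03 = 0.1518
  cell (2,b): −0.08·log₂0.08 = 0.2915
  cell (2,c): −0.02·log₂0.02 = 0.1129
Sum = 2.288 bits.

2.288 bits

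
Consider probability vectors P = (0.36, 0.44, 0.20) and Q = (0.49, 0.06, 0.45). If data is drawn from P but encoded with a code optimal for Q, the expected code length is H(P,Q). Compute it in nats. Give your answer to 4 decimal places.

H(P,Q) = −Σ p·ln q.
  −0.36·ln(0.49) = 0.25681
  −0.44·ln(0.06) = 1.23790
  −0.20·ln(0.45) = 0.15970
H(P,Q) = 1.6544 nats.

1.6544 nats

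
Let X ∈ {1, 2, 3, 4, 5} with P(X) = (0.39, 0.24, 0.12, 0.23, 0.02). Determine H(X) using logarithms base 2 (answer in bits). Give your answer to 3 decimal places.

1.992 bits

H(X) = −Σ p·log₂ p.
  −(0.39)·log₂(0.39) = 0.5298
  −(0.24)·log₂(0.24) = 0.4941
  −(0.12)·log₂(0.12) = 0.3671
  −(0.23)·log₂(0.23) = 0.4877
  −(0.02)·log₂(0.02) = 0.1129
Sum: 0.5298 + 0.4941 + 0.3671 + 0.4877 + 0.1129 = 1.992 bits.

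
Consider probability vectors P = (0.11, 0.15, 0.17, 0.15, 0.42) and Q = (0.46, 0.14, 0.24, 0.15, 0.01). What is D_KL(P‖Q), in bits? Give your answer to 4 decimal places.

1.9681 bits

D(P‖Q) = Σ p·log₂(p/q).
  0.11·log₂(0.11/0.46) = -0.22705
  0.15·log₂(0.15/0.14) = 0.01493
  0.17·log₂(0.17/0.24) = -0.08457
  0.15·log₂(0.15/0.15) = 0.00000
  0.42·log₂(0.42/0.01) = 2.26477
D(P‖Q) = 1.9681 bits.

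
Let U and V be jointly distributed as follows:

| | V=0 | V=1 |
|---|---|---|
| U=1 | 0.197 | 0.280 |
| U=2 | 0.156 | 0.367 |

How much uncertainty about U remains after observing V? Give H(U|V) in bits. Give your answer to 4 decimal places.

Chain rule: H(U|V) = H(U,V) − H(V).
Marginals: p(U) = (0.4770, 0.5230), p(V) = (0.3530, 0.6470).
H(U,V) = 1.9248 bits; H(V) = 0.9367 bits.
H(U|V) = 1.9248 − 0.9367 = 0.9881 bits.

0.9881 bits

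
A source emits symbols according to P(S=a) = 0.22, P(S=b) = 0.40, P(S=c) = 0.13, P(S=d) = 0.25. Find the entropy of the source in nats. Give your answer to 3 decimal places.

1.311 nats

H(S) = −Σ p·ln p.
  −(0.22)·ln(0.22) = 0.3331
  −(0.40)·ln(0.40) = 0.3665
  −(0.13)·ln(0.13) = 0.2652
  −(0.25)·ln(0.25) = 0.3466
Sum: 0.3331 + 0.3665 + 0.2652 + 0.3466 = 1.311 nats.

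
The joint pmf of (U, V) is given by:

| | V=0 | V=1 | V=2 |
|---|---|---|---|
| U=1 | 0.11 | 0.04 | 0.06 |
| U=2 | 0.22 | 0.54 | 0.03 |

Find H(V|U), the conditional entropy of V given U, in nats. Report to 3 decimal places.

0.797 nats

Marginals: p(U) = (0.2100, 0.7900), p(V) = (0.3300, 0.5800, 0.0900).
H(V|U) = Σ p(U) · H(V|U=·).
  U=1: p=0.2100, H(V|U=1) = 1.0125
  U=2: p=0.7900, H(V|U=2) = 0.7403
Weighted sum = 0.797 nats.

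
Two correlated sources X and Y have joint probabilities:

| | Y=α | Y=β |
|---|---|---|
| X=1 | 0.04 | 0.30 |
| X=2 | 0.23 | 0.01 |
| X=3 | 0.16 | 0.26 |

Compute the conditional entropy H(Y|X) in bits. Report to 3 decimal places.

Chain rule: H(Y|X) = H(X,Y) − H(X).
Marginals: p(X) = (0.3400, 0.2400, 0.4200), p(Y) = (0.4300, 0.5700).
H(X,Y) = 2.1893 bits; H(X) = 1.5490 bits.
H(Y|X) = 2.1893 − 1.5490 = 0.640 bits.

0.640 bits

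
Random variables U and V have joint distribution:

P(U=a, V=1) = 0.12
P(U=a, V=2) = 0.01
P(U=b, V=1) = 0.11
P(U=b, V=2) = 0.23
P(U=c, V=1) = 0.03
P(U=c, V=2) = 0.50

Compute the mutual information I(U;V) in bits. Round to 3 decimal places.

0.301 bits

Marginals: p(U) = (0.1300, 0.3400, 0.5300), p(V) = (0.2600, 0.7400).
I(U;V) = H(U) + H(V) − H(U,V).
H(U) = 1.3973, H(V) = 0.8267, H(U,V) = 1.9232.
I(U;V) = 1.3973 + 0.8267 − 1.9232 = 0.301 bits.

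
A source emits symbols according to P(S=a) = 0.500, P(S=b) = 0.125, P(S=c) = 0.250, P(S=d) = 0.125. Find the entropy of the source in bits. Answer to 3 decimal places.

H(S) = −Σ p·log₂ p.
  −(0.500)·log₂(0.500) = 0.5000
  −(0.125)·log₂(0.125) = 0.3750
  −(0.250)·log₂(0.250) = 0.5000
  −(0.125)·log₂(0.125) = 0.3750
Sum: 0.5000 + 0.3750 + 0.5000 + 0.3750 = 1.750 bits.

1.750 bits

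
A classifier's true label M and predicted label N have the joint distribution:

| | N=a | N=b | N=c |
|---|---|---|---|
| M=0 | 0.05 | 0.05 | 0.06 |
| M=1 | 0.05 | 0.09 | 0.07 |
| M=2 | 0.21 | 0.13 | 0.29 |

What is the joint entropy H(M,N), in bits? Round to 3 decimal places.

H(M,N) = −Σ p(x,y)·log₂ p(x,y) over all 9 cells.
  cell (0,a): −0.05·log₂0.05 = 0.2161
  cell (0,b): −0.05·log₂0.05 = 0.2161
  cell (0,c): −0.06·log₂0.06 = 0.2435
  cell (1,a): −0.05·log₂0.05 = 0.2161
  cell (1,b): −0.09·log₂0.09 = 0.3127
  cell (1,c): −0.07·log₂0.07 = 0.2686
  cell (2,a): −0.21·log₂0.21 = 0.4728
  cell (2,b): −0.13·log₂0.13 = 0.3826
  cell (2,c): −0.29·log₂0.29 = 0.5179
Sum = 2.846 bits.

2.846 bits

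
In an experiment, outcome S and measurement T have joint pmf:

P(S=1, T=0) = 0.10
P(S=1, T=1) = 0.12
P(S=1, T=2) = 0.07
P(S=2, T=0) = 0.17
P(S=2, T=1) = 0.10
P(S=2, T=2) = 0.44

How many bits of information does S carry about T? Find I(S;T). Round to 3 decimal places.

Marginals: p(S) = (0.2900, 0.7100), p(T) = (0.2700, 0.2200, 0.5100).
I(S;T) = Σ p(x,y)·log₂[p(x,y)/(p(x)p(y))].
  (1,0): 0.10·log₂(1.2771) = 0.0353
  (1,1): 0.12·log₂(1.8809) = 0.1094
  (1,2): 0.07·log₂(0.4733) = -0.0755
  (2,0): 0.17·log₂(0.8868) = -0.0295
  (2,1): 0.10·log₂(0.6402) = -0.0643
  (2,2): 0.44·log₂(1.2151) = 0.1237
Sum = 0.099 bits.

0.099 bits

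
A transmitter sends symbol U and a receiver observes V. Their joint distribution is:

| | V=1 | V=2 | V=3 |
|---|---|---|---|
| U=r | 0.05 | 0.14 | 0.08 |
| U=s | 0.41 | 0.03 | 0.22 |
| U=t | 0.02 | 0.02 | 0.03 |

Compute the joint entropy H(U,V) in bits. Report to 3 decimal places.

2.442 bits

H(U,V) = −Σ p(x,y)·log₂ p(x,y) over all 9 cells.
  cell (r,1): −0.05·log₂0.05 = 0.2161
  cell (r,2): −0.14·log₂0.14 = 0.3971
  cell (r,3): −0.08·log₂0.08 = 0.2915
  cell (s,1): −0.41·log₂0.41 = 0.5274
  cell (s,2): −0.03·log₂0.03 = 0.1518
  cell (s,3): −0.22·log₂0.22 = 0.4806
  cell (t,1): −0.02·log₂0.02 = 0.1129
  cell (t,2): −0.02·log₂0.02 = 0.1129
  cell (t,3): −0.03·log₂0.03 = 0.1518
Sum = 2.442 bits.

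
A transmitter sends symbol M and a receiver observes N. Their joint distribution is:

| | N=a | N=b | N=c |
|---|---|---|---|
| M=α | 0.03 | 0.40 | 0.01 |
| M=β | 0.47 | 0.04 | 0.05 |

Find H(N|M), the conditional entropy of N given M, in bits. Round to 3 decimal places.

0.671 bits

Chain rule: H(N|M) = H(M,N) − H(M).
Marginals: p(M) = (0.4400, 0.5600), p(N) = (0.5000, 0.4400, 0.0600).
H(M,N) = 1.6608 bits; H(M) = 0.9896 bits.
H(N|M) = 1.6608 − 0.9896 = 0.671 bits.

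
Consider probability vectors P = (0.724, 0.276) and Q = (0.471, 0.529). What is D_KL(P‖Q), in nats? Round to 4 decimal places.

D(P‖Q) = Σ p·ln(p/q).
  0.724·ln(0.724/0.471) = 0.31127
  0.276·ln(0.276/0.529) = -0.17956
D(P‖Q) = 0.1317 nats.

0.1317 nats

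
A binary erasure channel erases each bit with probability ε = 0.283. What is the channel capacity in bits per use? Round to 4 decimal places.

0.7170 bits

Binary erasure channel: capacity C = 1 − ε.
C = 1 − 0.283 = 0.7170 bits per channel use.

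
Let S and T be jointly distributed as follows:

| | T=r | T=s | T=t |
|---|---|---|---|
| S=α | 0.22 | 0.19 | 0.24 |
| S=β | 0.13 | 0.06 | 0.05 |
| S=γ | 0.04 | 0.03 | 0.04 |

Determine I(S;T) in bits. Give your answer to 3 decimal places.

0.025 bits

Marginals: p(S) = (0.6500, 0.2400, 0.1100), p(T) = (0.3900, 0.2800, 0.3300).
I(S;T) = Σ p(x,y)·log₂[p(x,y)/(p(x)p(y))].
  (α,r): 0.22·log₂(0.8679) = -0.0450
  (α,s): 0.19·log₂(1.0440) = 0.0118
  (α,t): 0.24·log₂(1.1189) = 0.0389
  (β,r): 0.13·log₂(1.3889) = 0.0616
  (β,s): 0.06·log₂(0.8929) = -0.0098
  (β,t): 0.05·log₂(0.6313) = -0.0332
  (γ,r): 0.04·log₂(0.9324) = -0.0040
  (γ,s): 0.03·log₂(0.9740) = -0.0011
  (γ,t): 0.04·log₂(1.1019) = 0.0056
Sum = 0.025 bits.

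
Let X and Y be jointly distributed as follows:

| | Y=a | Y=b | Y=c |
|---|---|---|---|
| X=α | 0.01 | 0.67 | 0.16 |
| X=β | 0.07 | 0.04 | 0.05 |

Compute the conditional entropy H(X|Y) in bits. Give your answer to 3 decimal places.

Chain rule: H(X|Y) = H(X,Y) − H(Y).
Marginals: p(X) = (0.8400, 0.1600), p(Y) = (0.0800, 0.7100, 0.2100).
H(X,Y) = 1.5470 bits; H(Y) = 1.1151 bits.
H(X|Y) = 1.5470 − 1.1151 = 0.432 bits.

0.432 bits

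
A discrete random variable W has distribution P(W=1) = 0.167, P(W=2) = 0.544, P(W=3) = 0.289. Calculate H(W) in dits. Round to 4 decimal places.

H(W) = −Σ p·log₁₀ p.
  −(0.167)·log₁₀(0.167) = 0.12981
  −(0.544)·log₁₀(0.544) = 0.14383
  −(0.289)·log₁₀(0.289) = 0.15580
Sum: 0.12981 + 0.14383 + 0.15580 = 0.4294 dits.

0.4294 dits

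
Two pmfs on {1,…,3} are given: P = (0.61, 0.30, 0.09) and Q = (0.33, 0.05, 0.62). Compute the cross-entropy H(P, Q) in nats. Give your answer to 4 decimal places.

1.6180 nats

H(P,Q) = −Σ p·ln q.
  −0.61·ln(0.33) = 0.67628
  −0.30·ln(0.05) = 0.89872
  −0.09·ln(0.62) = 0.04302
H(P,Q) = 1.6180 nats.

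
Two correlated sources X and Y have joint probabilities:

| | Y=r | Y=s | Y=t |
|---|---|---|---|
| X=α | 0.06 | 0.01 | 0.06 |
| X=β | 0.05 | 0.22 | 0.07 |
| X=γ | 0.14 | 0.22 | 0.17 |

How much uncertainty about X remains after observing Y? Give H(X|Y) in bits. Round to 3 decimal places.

1.292 bits

Marginals: p(X) = (0.1300, 0.3400, 0.5300), p(Y) = (0.2500, 0.4500, 0.3000).
H(X|Y) = Σ p(Y) · H(X|Y=·).
  Y=r: p=0.2500, H(X|Y=r) = 1.4270
  Y=s: p=0.4500, H(X|Y=s) = 1.1315
  Y=t: p=0.3000, H(X|Y=t) = 1.4186
Weighted sum = 1.292 bits.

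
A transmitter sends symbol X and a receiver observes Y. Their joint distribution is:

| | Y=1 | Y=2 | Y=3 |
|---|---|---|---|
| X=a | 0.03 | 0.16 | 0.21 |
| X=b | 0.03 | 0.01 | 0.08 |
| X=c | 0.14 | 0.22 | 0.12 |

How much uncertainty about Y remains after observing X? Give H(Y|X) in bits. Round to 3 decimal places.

Marginals: p(X) = (0.4000, 0.1200, 0.4800), p(Y) = (0.2000, 0.3900, 0.4100).
H(Y|X) = Σ p(X) · H(Y|X=·).
  X=a: p=0.4000, H(Y|X=a) = 1.2971
  X=b: p=0.1200, H(Y|X=b) = 1.1887
  X=c: p=0.4800, H(Y|X=c) = 1.5343
Weighted sum = 1.398 bits.

1.398 bits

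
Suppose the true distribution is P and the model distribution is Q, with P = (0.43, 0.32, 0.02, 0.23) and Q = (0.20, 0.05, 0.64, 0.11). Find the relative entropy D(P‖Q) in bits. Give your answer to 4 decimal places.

1.4766 bits

D(P‖Q) = Σ p·log₂(p/q).
  0.43·log₂(0.43/0.20) = 0.47486
  0.32·log₂(0.32/0.05) = 0.85698
  0.02·log₂(0.02/0.64) = -0.10000
  0.23·log₂(0.23/0.11) = 0.24475
D(P‖Q) = 1.4766 bits.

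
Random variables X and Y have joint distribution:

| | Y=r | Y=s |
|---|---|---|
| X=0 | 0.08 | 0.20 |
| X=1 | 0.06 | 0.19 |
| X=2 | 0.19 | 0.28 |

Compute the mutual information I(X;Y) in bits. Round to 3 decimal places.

0.017 bits

Marginals: p(X) = (0.2800, 0.2500, 0.4700), p(Y) = (0.3300, 0.6700).
I(X;Y) = Σ p(x,y)·log₂[p(x,y)/(p(x)p(y))].
  (0,r): 0.08·log₂(0.8658) = -0.0166
  (0,s): 0.20·log₂(1.0661) = 0.0185
  (1,r): 0.06·log₂(0.7273) = -0.0276
  (1,s): 0.19·log₂(1.1343) = 0.0345
  (2,r): 0.19·log₂(1.2250) = 0.0556
  (2,s): 0.28·log₂(0.8892) = -0.0475
Sum = 0.017 bits.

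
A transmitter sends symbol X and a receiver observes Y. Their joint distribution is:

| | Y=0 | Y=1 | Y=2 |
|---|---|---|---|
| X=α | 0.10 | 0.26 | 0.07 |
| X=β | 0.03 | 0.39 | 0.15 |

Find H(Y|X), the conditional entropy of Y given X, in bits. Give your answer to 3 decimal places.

1.212 bits

Marginals: p(X) = (0.4300, 0.5700), p(Y) = (0.1300, 0.6500, 0.2200).
H(Y|X) = Σ p(X) · H(Y|X=·).
  X=α: p=0.4300, H(Y|X=α) = 1.3546
  X=β: p=0.5700, H(Y|X=β) = 1.1050
Weighted sum = 1.212 bits.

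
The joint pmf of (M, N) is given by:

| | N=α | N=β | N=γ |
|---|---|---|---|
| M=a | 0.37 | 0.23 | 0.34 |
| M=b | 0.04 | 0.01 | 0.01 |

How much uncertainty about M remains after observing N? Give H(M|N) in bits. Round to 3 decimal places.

0.315 bits

Chain rule: H(M|N) = H(M,N) − H(N).
Marginals: p(M) = (0.9400, 0.0600), p(N) = (0.4100, 0.2400, 0.3500).
H(M,N) = 1.8662 bits; H(N) = 1.5516 bits.
H(M|N) = 1.8662 − 1.5516 = 0.315 bits.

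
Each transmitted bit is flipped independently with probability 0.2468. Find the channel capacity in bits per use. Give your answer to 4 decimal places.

Binary symmetric channel: C = 1 − h₂(ε) where h₂ is the binary entropy function.
h₂(0.2468) = −0.2468·log₂0.2468 − 0.7532·log₂0.7532 = 0.8062.
C = 1 − 0.8062 = 0.1938 bits per channel use.

0.1938 bits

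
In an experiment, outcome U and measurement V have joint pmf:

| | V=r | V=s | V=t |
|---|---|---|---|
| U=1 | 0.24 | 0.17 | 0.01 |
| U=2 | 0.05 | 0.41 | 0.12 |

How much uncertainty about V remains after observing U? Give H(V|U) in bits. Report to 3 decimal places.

1.124 bits

Chain rule: H(V|U) = H(U,V) − H(U).
Marginals: p(U) = (0.4200, 0.5800), p(V) = (0.2900, 0.5800, 0.1300).
H(U,V) = 2.1057 bits; H(U) = 0.9815 bits.
H(V|U) = 2.1057 − 0.9815 = 1.124 bits.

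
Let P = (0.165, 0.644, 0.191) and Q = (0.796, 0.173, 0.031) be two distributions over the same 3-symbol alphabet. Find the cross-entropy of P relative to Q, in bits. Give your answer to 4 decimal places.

H(P,Q) = −Σ p·log₂ q.
  −0.165·log₂(0.796) = 0.05431
  −0.644·log₂(0.173) = 1.63006
  −0.191·log₂(0.031) = 0.95721
H(P,Q) = 2.6416 bits.

2.6416 bits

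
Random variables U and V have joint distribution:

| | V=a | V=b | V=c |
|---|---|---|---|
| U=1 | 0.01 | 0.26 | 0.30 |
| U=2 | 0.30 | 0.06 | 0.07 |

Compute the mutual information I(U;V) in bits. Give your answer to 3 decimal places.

0.440 bits

Marginals: p(U) = (0.5700, 0.4300), p(V) = (0.3100, 0.3200, 0.3700).
I(U;V) = H(U) + H(V) − H(U,V).
H(U) = 0.9858, H(V) = 1.5806, H(U,V) = 2.1260.
I(U;V) = 0.9858 + 1.5806 − 2.1260 = 0.440 bits.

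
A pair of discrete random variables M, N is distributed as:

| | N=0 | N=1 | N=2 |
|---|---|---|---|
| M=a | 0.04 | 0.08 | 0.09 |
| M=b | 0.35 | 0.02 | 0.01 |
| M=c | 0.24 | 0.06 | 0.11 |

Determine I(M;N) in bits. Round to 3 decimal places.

Marginals: p(M) = (0.2100, 0.3800, 0.4100), p(N) = (0.6300, 0.1600, 0.2100).
I(M;N) = H(M) + H(N) − H(M,N).
H(M) = 1.5307, H(N) = 1.3158, H(M,N) = 2.5873.
I(M;N) = 1.5307 + 1.3158 − 2.5873 = 0.259 bits.

0.259 bits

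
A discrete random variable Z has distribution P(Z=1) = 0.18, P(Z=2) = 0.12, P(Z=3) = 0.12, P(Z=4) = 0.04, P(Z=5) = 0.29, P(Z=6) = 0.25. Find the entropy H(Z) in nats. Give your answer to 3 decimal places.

H(Z) = −Σ p·ln p.
  −(0.18)·ln(0.18) = 0.3087
  −(0.12)·ln(0.12) = 0.2544
  −(0.12)·ln(0.12) = 0.2544
  −(0.04)·ln(0.04) = 0.1288
  −(0.29)·ln(0.29) = 0.3590
  −(0.25)·ln(0.25) = 0.3466
Sum: 0.3087 + 0.2544 + 0.2544 + 0.1288 + 0.3590 + 0.3466 = 1.652 nats.

1.652 nats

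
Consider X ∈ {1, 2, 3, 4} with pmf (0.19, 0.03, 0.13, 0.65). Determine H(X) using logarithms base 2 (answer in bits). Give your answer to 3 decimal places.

1.394 bits

H(X) = −Σ p·log₂ p.
  −(0.19)·log₂(0.19) = 0.4552
  −(0.03)·log₂(0.03) = 0.1518
  −(0.13)·log₂(0.13) = 0.3826
  −(0.65)·log₂(0.65) = 0.4040
Sum: 0.4552 + 0.1518 + 0.3826 + 0.4040 = 1.394 bits.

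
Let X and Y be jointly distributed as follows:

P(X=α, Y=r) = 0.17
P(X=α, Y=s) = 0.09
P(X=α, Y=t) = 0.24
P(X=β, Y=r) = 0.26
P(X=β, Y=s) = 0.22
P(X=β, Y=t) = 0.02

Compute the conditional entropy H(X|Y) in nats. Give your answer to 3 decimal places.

0.546 nats

Chain rule: H(X|Y) = H(X,Y) − H(Y).
Marginals: p(X) = (0.5000, 0.5000), p(Y) = (0.4300, 0.3100, 0.2600).
H(X,Y) = 1.6220 nats; H(Y) = 1.0762 nats.
H(X|Y) = 1.6220 − 1.0762 = 0.546 nats.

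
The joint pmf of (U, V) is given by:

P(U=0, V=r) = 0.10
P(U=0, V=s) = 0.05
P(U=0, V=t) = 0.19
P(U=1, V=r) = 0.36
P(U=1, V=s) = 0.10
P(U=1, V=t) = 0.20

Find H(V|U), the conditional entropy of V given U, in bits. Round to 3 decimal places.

1.406 bits

Marginals: p(U) = (0.3400, 0.6600), p(V) = (0.4600, 0.1500, 0.3900).
H(V|U) = Σ p(U) · H(V|U=·).
  U=0: p=0.3400, H(V|U=0) = 1.3951
  U=1: p=0.6600, H(V|U=1) = 1.4114
Weighted sum = 1.406 bits.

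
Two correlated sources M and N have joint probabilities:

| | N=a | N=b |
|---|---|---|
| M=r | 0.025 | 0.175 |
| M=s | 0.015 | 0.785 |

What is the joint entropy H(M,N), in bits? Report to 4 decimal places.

H(M,N) = −Σ p(x,y)·log₂ p(x,y) over all 4 cells.
  cell (r,a): −0.025·log₂0.025 = 0.13305
  cell (r,b): −0.175·log₂0.175 = 0.44005
  cell (s,a): −0.015·log₂0.015 = 0.09088
  cell (s,b): −0.785·log₂0.785 = 0.27415
Sum = 0.9381 bits.

0.9381 bits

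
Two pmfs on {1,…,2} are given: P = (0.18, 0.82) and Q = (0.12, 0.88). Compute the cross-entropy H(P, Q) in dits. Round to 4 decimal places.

H(P,Q) = −Σ p·log₁₀ q.
  −0.18·log₁₀(0.12) = 0.16575
  −0.82·log₁₀(0.88) = 0.04552
H(P,Q) = 0.2113 dits.

0.2113 dits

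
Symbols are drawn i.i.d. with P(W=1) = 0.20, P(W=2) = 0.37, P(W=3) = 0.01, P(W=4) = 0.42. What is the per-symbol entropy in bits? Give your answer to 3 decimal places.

H(W) = −Σ p·log₂ p.
  −(0.20)·log₂(0.20) = 0.4644
  −(0.37)·log₂(0.37) = 0.5307
  −(0.01)·log₂(0.01) = 0.0664
  −(0.42)·log₂(0.42) = 0.5256
Sum: 0.4644 + 0.5307 + 0.0664 + 0.5256 = 1.587 bits.

1.587 bits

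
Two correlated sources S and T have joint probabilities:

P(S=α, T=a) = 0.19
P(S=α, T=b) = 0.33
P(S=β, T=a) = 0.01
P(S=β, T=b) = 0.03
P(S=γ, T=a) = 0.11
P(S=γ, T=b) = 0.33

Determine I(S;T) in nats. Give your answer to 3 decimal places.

Marginals: p(S) = (0.5200, 0.0400, 0.4400), p(T) = (0.3100, 0.6900).
I(S;T) = H(S) + H(T) − H(S,T).
H(S) = 0.8300, H(T) = 0.6191, H(S,T) = 1.4413.
I(S;T) = 0.8300 + 0.6191 − 1.4413 = 0.008 nats.

0.008 nats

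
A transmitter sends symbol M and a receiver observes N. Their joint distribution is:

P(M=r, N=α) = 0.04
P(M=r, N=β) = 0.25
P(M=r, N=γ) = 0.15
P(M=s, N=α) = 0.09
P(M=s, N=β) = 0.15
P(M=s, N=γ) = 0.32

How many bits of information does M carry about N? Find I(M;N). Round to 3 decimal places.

0.067 bits

Marginals: p(M) = (0.4400, 0.5600), p(N) = (0.1300, 0.4000, 0.4700).
I(M;N) = Σ p(x,y)·log₂[p(x,y)/(p(x)p(y))].
  (r,α): 0.04·log₂(0.6993) = -0.0206
  (r,β): 0.25·log₂(1.4205) = 0.1266
  (r,γ): 0.15·log₂(0.7253) = -0.0695
  (s,α): 0.09·log₂(1.2363) = 0.0275
  (s,β): 0.15·log₂(0.6696) = -0.0868
  (s,γ): 0.32·log₂(1.2158) = 0.0902
Sum = 0.067 bits.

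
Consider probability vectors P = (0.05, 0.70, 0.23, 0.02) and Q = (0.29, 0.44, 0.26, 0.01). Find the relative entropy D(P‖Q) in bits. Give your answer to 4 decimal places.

0.3214 bits

D(P‖Q) = Σ p·log₂(p/q).
  0.05·log₂(0.05/0.29) = -0.12680
  0.70·log₂(0.70/0.44) = 0.46890
  0.23·log₂(0.23/0.26) = -0.04068
  0.02·log₂(0.02/0.01) = 0.02000
D(P‖Q) = 0.3214 bits.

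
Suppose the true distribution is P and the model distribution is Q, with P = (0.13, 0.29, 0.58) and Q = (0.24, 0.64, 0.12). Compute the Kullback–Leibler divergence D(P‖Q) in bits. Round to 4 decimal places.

0.8722 bits

D(P‖Q) = Σ p·log₂(p/q).
  0.13·log₂(0.13/0.24) = -0.11499
  0.29·log₂(0.29/0.64) = -0.33119
  0.58·log₂(0.58/0.12) = 1.31835
D(P‖Q) = 0.8722 bits.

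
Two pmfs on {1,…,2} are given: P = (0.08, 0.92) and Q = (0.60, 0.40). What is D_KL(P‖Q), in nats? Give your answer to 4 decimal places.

D(P‖Q) = Σ p·ln(p/q).
  0.08·ln(0.08/0.60) = -0.16119
  0.92·ln(0.92/0.40) = 0.76628
D(P‖Q) = 0.6051 nats.

0.6051 nats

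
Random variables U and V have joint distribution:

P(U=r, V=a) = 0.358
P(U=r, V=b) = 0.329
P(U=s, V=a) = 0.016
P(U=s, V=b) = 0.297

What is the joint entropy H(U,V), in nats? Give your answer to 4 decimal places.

1.1602 nats

H(U,V) = −Σ p(x,y)·ln p(x,y) over all 4 cells.
  cell (r,a): −0.358·ln0.358 = 0.36775
  cell (r,b): −0.329·ln0.329 = 0.36575
  cell (s,a): −0.016·ln0.016 = 0.06616
  cell (s,b): −0.297·ln0.297 = 0.36056
Sum = 1.1602 nats.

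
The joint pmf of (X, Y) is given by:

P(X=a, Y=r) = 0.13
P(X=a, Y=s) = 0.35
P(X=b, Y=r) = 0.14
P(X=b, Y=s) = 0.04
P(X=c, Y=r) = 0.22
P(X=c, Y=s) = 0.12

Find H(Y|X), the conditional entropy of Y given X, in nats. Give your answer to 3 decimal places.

0.596 nats

Marginals: p(X) = (0.4800, 0.1800, 0.3400), p(Y) = (0.4900, 0.5100).
H(Y|X) = Σ p(X) · H(Y|X=·).
  X=a: p=0.4800, H(Y|X=a) = 0.5841
  X=b: p=0.1800, H(Y|X=b) = 0.5297
  X=c: p=0.3400, H(Y|X=c) = 0.6492
Weighted sum = 0.596 nats.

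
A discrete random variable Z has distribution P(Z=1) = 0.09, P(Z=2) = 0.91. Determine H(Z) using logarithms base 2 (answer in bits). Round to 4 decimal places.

H(Z) = −Σ p·log₂ p.
  −(0.09)·log₂(0.09) = 0.31265
  −(0.91)·log₂(0.91) = 0.12382
Sum: 0.31265 + 0.12382 = 0.4365 bits.

0.4365 bits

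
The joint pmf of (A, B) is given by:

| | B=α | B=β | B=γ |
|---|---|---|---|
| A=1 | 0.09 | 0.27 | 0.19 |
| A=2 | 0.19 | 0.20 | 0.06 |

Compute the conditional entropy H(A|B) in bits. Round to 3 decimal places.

Marginals: p(A) = (0.5500, 0.4500), p(B) = (0.2800, 0.4700, 0.2500).
H(A|B) = Σ p(B) · H(A|B=·).
  B=α: p=0.2800, H(A|B=α) = 0.9059
  B=β: p=0.4700, H(A|B=β) = 0.9839
  B=γ: p=0.2500, H(A|B=γ) = 0.7950
Weighted sum = 0.915 bits.

0.915 bits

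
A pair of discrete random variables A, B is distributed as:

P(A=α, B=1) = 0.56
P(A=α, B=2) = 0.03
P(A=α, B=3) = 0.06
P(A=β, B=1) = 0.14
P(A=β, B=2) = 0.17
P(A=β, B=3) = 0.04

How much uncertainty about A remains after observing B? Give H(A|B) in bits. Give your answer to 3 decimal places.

Chain rule: H(A|B) = H(A,B) − H(B).
Marginals: p(A) = (0.6500, 0.3500), p(B) = (0.7000, 0.2000, 0.1000).
H(A,B) = 1.8812 bits; H(B) = 1.1568 bits.
H(A|B) = 1.8812 − 1.1568 = 0.724 bits.

0.724 bits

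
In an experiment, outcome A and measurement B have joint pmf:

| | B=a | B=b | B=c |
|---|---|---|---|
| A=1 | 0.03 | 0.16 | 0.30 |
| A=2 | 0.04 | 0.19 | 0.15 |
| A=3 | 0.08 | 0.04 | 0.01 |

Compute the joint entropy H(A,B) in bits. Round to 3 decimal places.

H(A,B) = −Σ p(x,y)·log₂ p(x,y) over all 9 cells.
  cell (1,a): −0.03·log₂0.03 = 0.1518
  cell (1,b): −0.16·log₂0.16 = 0.4230
  cell (1,c): −0.30·log₂0.30 = 0.5211
  cell (2,a): −0.04·log₂0.04 = 0.1858
  cell (2,b): −0.19·log₂0.19 = 0.4552
  cell (2,c): −0.15·log₂0.15 = 0.4105
  cell (3,a): −0.08·log₂0.08 = 0.2915
  cell (3,b): −0.04·log₂0.04 = 0.1858
  cell (3,c): −0.01·log₂0.01 = 0.0664
Sum = 2.691 bits.

2.691 bits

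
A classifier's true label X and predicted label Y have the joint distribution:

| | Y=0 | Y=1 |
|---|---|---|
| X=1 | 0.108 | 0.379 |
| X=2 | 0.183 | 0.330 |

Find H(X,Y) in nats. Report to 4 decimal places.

1.2847 nats

H(X,Y) = −Σ p(x,y)·ln p(x,y) over all 4 cells.
  cell (1,0): −0.108·ln0.108 = 0.24037
  cell (1,1): −0.379·ln0.379 = 0.36771
  cell (2,0): −0.183·ln0.183 = 0.31078
  cell (2,1): −0.330·ln0.330 = 0.36586
Sum = 1.2847 nats.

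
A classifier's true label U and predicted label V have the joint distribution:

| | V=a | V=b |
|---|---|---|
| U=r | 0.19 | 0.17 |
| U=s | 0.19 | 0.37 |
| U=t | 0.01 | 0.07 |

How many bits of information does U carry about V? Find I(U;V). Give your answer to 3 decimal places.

0.045 bits

Marginals: p(U) = (0.3600, 0.5600, 0.0800), p(V) = (0.3900, 0.6100).
I(U;V) = H(U) + H(V) − H(U,V).
H(U) = 1.2906, H(V) = 0.9648, H(U,V) = 2.2108.
I(U;V) = 1.2906 + 0.9648 − 2.2108 = 0.045 bits.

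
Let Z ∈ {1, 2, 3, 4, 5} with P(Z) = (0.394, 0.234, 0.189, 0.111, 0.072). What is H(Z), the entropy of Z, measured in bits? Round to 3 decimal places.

H(Z) = −Σ p·log₂ p.
  −(0.394)·log₂(0.394) = 0.5294
  −(0.234)·log₂(0.234) = 0.4903
  −(0.189)·log₂(0.189) = 0.4543
  −(0.111)·log₂(0.111) = 0.3520
  −(0.072)·log₂(0.072) = 0.2733
Sum: 0.5294 + 0.4903 + 0.4543 + 0.3520 + 0.2733 = 2.099 bits.

2.099 bits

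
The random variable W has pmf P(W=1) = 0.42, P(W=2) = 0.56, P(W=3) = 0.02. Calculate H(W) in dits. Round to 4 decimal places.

0.3332 dits

H(W) = −Σ p·log₁₀ p.
  −(0.42)·log₁₀(0.42) = 0.15824
  −(0.56)·log₁₀(0.56) = 0.14101
  −(0.02)·log₁₀(0.02) = 0.03398
Sum: 0.15824 + 0.14101 + 0.03398 = 0.3332 dits.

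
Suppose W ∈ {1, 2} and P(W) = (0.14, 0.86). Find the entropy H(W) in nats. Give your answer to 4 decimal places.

H(W) = −Σ p·ln p.
  −(0.14)·ln(0.14) = 0.27526
  −(0.86)·ln(0.86) = 0.12971
Sum: 0.27526 + 0.12971 = 0.4050 nats.

0.4050 nats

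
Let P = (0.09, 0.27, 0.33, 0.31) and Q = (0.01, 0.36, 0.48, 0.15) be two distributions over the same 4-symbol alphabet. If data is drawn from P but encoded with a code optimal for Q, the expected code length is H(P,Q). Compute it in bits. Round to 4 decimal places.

2.1938 bits

H(P,Q) = −Σ p·log₂ q.
  −0.09·log₂(0.01) = 0.59795
  −0.27·log₂(0.36) = 0.39796
  −0.33·log₂(0.48) = 0.34943
  −0.31·log₂(0.15) = 0.84846
H(P,Q) = 2.1938 bits.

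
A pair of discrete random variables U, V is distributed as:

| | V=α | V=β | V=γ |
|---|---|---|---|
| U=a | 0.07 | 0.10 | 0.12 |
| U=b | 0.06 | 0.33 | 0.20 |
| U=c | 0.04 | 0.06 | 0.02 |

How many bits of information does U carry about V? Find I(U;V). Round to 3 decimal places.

Marginals: p(U) = (0.2900, 0.5900, 0.1200), p(V) = (0.1700, 0.4900, 0.3400).
I(U;V) = Σ p(x,y)·log₂[p(x,y)/(p(x)p(y))].
  (a,α): 0.07·log₂(1.4199) = 0.0354
  (a,β): 0.10·log₂(0.7037) = -0.0507
  (a,γ): 0.12·log₂(1.2170) = 0.0340
  (b,α): 0.06·log₂(0.5982) = -0.0445
  (b,β): 0.33·log₂(1.1415) = 0.0630
  (b,γ): 0.20·log₂(0.9970) = -0.0009
  (c,α): 0.04·log₂(1.9608) = 0.0389
  (c,β): 0.06·log₂(1.0204) = 0.0017
  (c,γ): 0.02·log₂(0.4902) = -0.0206
Sum = 0.056 bits.

0.056 bits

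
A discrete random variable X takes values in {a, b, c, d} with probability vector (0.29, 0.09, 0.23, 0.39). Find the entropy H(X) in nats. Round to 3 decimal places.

H(X) = −Σ p·ln p.
  −(0.29)·ln(0.29) = 0.3590
  −(0.09)·ln(0.09) = 0.2167
  −(0.23)·ln(0.23) = 0.3380
  −(0.39)·ln(0.39) = 0.3672
Sum: 0.3590 + 0.2167 + 0.3380 + 0.3672 = 1.281 nats.

1.281 nats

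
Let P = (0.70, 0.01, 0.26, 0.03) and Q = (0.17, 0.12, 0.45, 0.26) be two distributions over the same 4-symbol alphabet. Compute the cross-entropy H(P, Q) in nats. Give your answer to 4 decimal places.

1.5096 nats

H(P,Q) = −Σ p·ln q.
  −0.70·ln(0.17) = 1.24037
  −0.01·ln(0.12) = 0.02120
  −0.26·ln(0.45) = 0.20761
  −0.03·ln(0.26) = 0.04041
H(P,Q) = 1.5096 nats.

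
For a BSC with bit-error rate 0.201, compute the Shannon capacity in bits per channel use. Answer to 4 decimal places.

Binary symmetric channel: C = 1 − h₂(ε) where h₂ is the binary entropy function.
h₂(0.201) = −0.201·log₂0.201 − 0.799·log₂0.799 = 0.7239.
C = 1 − 0.7239 = 0.2761 bits per channel use.

0.2761 bits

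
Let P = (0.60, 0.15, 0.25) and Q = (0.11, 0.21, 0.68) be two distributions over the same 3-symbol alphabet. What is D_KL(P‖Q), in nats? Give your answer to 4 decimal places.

D(P‖Q) = Σ p·ln(p/q).
  0.60·ln(0.60/0.11) = 1.01787
  0.15·ln(0.15/0.21) = -0.05047
  0.25·ln(0.25/0.68) = -0.25016
D(P‖Q) = 0.7172 nats.

0.7172 nats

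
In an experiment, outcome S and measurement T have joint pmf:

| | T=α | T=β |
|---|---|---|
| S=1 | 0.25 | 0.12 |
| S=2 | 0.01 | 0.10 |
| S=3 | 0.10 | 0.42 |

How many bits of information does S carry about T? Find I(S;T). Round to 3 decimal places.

Marginals: p(S) = (0.3700, 0.1100, 0.5200), p(T) = (0.3600, 0.6400).
I(S;T) = Σ p(x,y)·log₂[p(x,y)/(p(x)p(y))].
  (1,α): 0.25·log₂(1.8769) = 0.2271
  (1,β): 0.12·log₂(0.5068) = -0.1177
  (2,α): 0.01·log₂(0.2525) = -0.0199
  (2,β): 0.10·log₂(1.4205) = 0.0506
  (3,α): 0.10·log₂(0.5342) = -0.0905
  (3,β): 0.42·log₂(1.2620) = 0.1410
Sum = 0.191 bits.

0.191 bits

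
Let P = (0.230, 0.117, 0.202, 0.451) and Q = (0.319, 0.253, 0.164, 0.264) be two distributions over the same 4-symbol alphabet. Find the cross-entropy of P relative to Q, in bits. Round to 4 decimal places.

H(P,Q) = −Σ p·log₂ q.
  −0.230·log₂(0.319) = 0.37913
  −0.117·log₂(0.253) = 0.23199
  −0.202·log₂(0.164) = 0.52686
  −0.451·log₂(0.264) = 0.86655
H(P,Q) = 2.0045 bits.

2.0045 bits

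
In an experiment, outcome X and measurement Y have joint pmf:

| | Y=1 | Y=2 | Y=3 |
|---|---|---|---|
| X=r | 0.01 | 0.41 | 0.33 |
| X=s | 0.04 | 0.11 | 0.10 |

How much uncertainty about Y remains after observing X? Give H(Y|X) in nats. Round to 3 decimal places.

Marginals: p(X) = (0.7500, 0.2500), p(Y) = (0.0500, 0.5200, 0.4300).
H(Y|X) = Σ p(X) · H(Y|X=·).
  X=r: p=0.7500, H(Y|X=r) = 0.7489
  X=s: p=0.2500, H(Y|X=s) = 1.0210
Weighted sum = 0.817 nats.

0.817 nats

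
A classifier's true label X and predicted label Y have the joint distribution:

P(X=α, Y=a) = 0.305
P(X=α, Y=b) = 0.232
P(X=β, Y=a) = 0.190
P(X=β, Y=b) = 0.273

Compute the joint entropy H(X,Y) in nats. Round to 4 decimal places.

H(X,Y) = −Σ p(x,y)·ln p(x,y) over all 4 cells.
  cell (α,a): −0.305·ln0.305 = 0.36217
  cell (α,b): −0.232·ln0.232 = 0.33896
  cell (β,a): −0.190·ln0.190 = 0.31554
  cell (β,b): −0.273·ln0.273 = 0.35443
Sum = 1.3711 nats.

1.3711 nats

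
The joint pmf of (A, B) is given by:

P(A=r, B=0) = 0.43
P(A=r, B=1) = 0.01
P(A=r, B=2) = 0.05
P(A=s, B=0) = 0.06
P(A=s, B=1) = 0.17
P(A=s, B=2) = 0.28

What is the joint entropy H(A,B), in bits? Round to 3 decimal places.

1.998 bits

H(A,B) = −Σ p(x,y)·log₂ p(x,y) over all 6 cells.
  cell (r,0): −0.43·log₂0.43 = 0.5236
  cell (r,1): −0.01·log₂0.01 = 0.0664
  cell (r,2): −0.05·log₂0.05 = 0.2161
  cell (s,0): −0.06·log₂0.06 = 0.2435
  cell (s,1): −0.17·log₂0.17 = 0.4346
  cell (s,2): −0.28·log₂0.28 = 0.5142
Sum = 1.998 bits.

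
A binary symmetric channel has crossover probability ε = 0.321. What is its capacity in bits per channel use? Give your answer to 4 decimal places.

Binary symmetric channel: C = 1 − h₂(ε) where h₂ is the binary entropy function.
h₂(0.321) = −0.321·log₂0.321 − 0.679·log₂0.679 = 0.9055.
C = 1 − 0.9055 = 0.0945 bits per channel use.

0.0945 bits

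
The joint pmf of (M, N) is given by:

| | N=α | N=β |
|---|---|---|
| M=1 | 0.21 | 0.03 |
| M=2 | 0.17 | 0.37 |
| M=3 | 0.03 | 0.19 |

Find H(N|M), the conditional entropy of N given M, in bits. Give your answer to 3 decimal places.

0.742 bits

Marginals: p(M) = (0.2400, 0.5400, 0.2200), p(N) = (0.4100, 0.5900).
H(N|M) = Σ p(M) · H(N|M=·).
  M=1: p=0.2400, H(N|M=1) = 0.5436
  M=2: p=0.5400, H(N|M=2) = 0.8987
  M=3: p=0.2200, H(N|M=3) = 0.5746
Weighted sum = 0.742 bits.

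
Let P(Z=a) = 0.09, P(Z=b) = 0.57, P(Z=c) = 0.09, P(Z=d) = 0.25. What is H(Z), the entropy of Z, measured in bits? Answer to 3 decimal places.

1.588 bits

H(Z) = −Σ p·log₂ p.
  −(0.09)·log₂(0.09) = 0.3127
  −(0.57)·log₂(0.57) = 0.4623
  −(0.09)·log₂(0.09) = 0.3127
  −(0.25)·log₂(0.25) = 0.5000
Sum: 0.3127 + 0.4623 + 0.3127 + 0.5000 = 1.588 bits.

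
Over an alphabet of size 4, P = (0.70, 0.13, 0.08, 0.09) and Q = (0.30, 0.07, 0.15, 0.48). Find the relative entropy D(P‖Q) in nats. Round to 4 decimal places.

D(P‖Q) = Σ p·ln(p/q).
  0.70·ln(0.70/0.30) = 0.59311
  0.13·ln(0.13/0.07) = 0.08048
  0.08·ln(0.08/0.15) = -0.05029
  0.09·ln(0.09/0.48) = -0.15066
D(P‖Q) = 0.4726 nats.

0.4726 nats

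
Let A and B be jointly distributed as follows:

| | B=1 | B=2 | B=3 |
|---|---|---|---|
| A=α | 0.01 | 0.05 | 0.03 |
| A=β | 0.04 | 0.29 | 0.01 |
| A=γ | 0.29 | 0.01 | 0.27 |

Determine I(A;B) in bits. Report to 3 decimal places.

Marginals: p(A) = (0.0900, 0.3400, 0.5700), p(B) = (0.3400, 0.3500, 0.3100).
I(A;B) = Σ p(x,y)·log₂[p(x,y)/(p(x)p(y))].
  (α,1): 0.01·log₂(0.3268) = -0.0161
  (α,2): 0.05·log₂(1.5873) = 0.0333
  (α,3): 0.03·log₂(1.0753) = 0.0031
  (β,1): 0.04·log₂(0.3460) = -0.0612
  (β,2): 0.29·log₂(2.4370) = 0.3727
  (β,3): 0.01·log₂(0.0949) = -0.0340
  (γ,1): 0.29·log₂(1.4964) = 0.1686
  (γ,2): 0.01·log₂(0.0501) = -0.0432
  (γ,3): 0.27·log₂(1.5280) = 0.1651
Sum = 0.588 bits.

0.588 bits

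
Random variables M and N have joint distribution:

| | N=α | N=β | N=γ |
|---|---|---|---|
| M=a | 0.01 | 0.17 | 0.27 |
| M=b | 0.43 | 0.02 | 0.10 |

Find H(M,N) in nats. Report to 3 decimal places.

H(M,N) = −Σ p(x,y)·ln p(x,y) over all 6 cells.
  cell (a,α): −0.01·ln0.01 = 0.0461
  cell (a,β): −0.17·ln0.17 = 0.3012
  cell (a,γ): −0.27·ln0.27 = 0.3535
  cell (b,α): −0.43·ln0.43 = 0.3629
  cell (b,β): −0.02·ln0.02 = 0.0782
  cell (b,γ): −0.10·ln0.10 = 0.2303
Sum = 1.372 nats.

1.372 nats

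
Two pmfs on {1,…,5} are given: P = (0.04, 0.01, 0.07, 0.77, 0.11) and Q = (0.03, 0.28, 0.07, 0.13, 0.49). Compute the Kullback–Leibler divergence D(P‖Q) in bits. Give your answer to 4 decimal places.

D(P‖Q) = Σ p·log₂(p/q).
  0.04·log₂(0.04/0.03) = 0.01660
  0.01·log₂(0.01/0.28) = -0.04807
  0.07·log₂(0.07/0.07) = 0.00000
  0.77·log₂(0.77/0.13) = 1.97609
  0.11·log₂(0.11/0.49) = -0.23708
D(P‖Q) = 1.7075 bits.

1.7075 bits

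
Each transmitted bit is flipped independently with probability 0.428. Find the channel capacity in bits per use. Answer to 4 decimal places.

0.0150 bits

Binary symmetric channel: C = 1 − h₂(ε) where h₂ is the binary entropy function.
h₂(0.428) = −0.428·log₂0.428 − 0.572·log₂0.572 = 0.9850.
C = 1 − 0.9850 = 0.0150 bits per channel use.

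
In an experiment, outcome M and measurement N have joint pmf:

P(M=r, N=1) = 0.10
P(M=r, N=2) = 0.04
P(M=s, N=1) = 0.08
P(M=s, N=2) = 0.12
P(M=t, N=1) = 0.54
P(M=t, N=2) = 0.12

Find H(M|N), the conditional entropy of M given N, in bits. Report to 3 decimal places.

Chain rule: H(M|N) = H(M,N) − H(N).
Marginals: p(M) = (0.1400, 0.2000, 0.6600), p(N) = (0.7200, 0.2800).
H(M,N) = 2.0236 bits; H(N) = 0.8555 bits.
H(M|N) = 2.0236 − 0.8555 = 1.168 bits.

1.168 bits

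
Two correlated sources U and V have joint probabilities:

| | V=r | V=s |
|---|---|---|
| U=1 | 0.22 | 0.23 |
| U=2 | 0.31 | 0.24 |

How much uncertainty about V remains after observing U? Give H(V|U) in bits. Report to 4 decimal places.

Chain rule: H(V|U) = H(U,V) − H(U).
Marginals: p(U) = (0.4500, 0.5500), p(V) = (0.5300, 0.4700).
H(U,V) = 1.9862 bits; H(U) = 0.9928 bits.
H(V|U) = 1.9862 − 0.9928 = 0.9934 bits.

0.9934 bits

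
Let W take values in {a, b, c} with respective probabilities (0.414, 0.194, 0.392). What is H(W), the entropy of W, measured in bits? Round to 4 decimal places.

H(W) = −Σ p·log₂ p.
  −(0.414)·log₂(0.414) = 0.52673
  −(0.194)·log₂(0.194) = 0.45898
  −(0.392)·log₂(0.392) = 0.52962
Sum: 0.52673 + 0.45898 + 0.52962 = 1.5153 bits.

1.5153 bits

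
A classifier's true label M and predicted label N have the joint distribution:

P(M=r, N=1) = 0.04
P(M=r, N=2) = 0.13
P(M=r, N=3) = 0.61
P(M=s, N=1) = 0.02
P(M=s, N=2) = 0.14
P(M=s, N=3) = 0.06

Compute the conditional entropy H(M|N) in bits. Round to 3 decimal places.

0.616 bits

Chain rule: H(M|N) = H(M,N) − H(N).
Marginals: p(M) = (0.7800, 0.2200), p(N) = (0.0600, 0.2700, 0.6700).
H(M,N) = 1.7569 bits; H(N) = 1.1407 bits.
H(M|N) = 1.7569 − 1.1407 = 0.616 bits.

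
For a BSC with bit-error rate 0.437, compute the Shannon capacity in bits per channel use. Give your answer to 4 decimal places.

Binary symmetric channel: C = 1 − h₂(ε) where h₂ is the binary entropy function.
h₂(0.437) = −0.437·log₂0.437 − 0.563·log₂0.563 = 0.9885.
C = 1 − 0.9885 = 0.0115 bits per channel use.

0.0115 bits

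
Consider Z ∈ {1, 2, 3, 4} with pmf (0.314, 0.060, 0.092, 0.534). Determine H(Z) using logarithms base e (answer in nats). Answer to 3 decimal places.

1.087 nats

H(Z) = −Σ p·ln p.
  −(0.314)·ln(0.314) = 0.3637
  −(0.060)·ln(0.060) = 0.1688
  −(0.092)·ln(0.092) = 0.2195
  −(0.534)·ln(0.534) = 0.3350
Sum: 0.3637 + 0.1688 + 0.2195 + 0.3350 = 1.087 nats.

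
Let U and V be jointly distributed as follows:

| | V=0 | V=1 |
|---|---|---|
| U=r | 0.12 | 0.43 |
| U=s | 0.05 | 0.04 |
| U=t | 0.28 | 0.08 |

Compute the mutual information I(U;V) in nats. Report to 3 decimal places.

Marginals: p(U) = (0.5500, 0.0900, 0.3600), p(V) = (0.4500, 0.5500).
I(U;V) = H(U) + H(V) − H(U,V).
H(U) = 0.9133, H(V) = 0.6881, H(U,V) = 1.4544.
I(U;V) = 0.9133 + 0.6881 − 1.4544 = 0.147 nats.

0.147 nats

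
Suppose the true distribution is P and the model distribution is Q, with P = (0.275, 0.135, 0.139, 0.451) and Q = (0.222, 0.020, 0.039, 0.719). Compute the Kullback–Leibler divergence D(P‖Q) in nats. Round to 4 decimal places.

0.2830 nats

D(P‖Q) = Σ p·ln(p/q).
  0.275·ln(0.275/0.222) = 0.05888
  0.135·ln(0.135/0.020) = 0.25779
  0.139·ln(0.139/0.039) = 0.17666
  0.451·ln(0.451/0.719) = -0.21034
D(P‖Q) = 0.2830 nats.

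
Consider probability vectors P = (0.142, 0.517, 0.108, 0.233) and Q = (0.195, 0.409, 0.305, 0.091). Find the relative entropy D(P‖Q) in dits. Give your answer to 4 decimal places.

D(P‖Q) = Σ p·log₁₀(p/q).
  0.142·log₁₀(0.142/0.195) = -0.01956
  0.517·log₁₀(0.517/0.409) = 0.05261
  0.108·log₁₀(0.108/0.305) = -0.04869
  0.233·log₁₀(0.233/0.091) = 0.09514
D(P‖Q) = 0.0795 dits.

0.0795 dits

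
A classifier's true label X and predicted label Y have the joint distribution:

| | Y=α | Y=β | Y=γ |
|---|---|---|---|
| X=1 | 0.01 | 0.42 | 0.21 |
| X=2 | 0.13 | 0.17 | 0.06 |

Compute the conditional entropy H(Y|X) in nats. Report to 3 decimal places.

Marginals: p(X) = (0.6400, 0.3600), p(Y) = (0.1400, 0.5900, 0.2700).
H(Y|X) = Σ p(X) · H(Y|X=·).
  X=1: p=0.6400, H(Y|X=1) = 0.7071
  X=2: p=0.3600, H(Y|X=2) = 1.0208
Weighted sum = 0.820 nats.

0.820 nats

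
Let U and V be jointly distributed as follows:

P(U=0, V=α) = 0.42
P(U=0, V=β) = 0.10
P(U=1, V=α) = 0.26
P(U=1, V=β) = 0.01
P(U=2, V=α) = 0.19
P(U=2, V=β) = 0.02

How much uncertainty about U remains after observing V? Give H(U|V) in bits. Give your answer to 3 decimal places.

Marginals: p(U) = (0.5200, 0.2700, 0.2100), p(V) = (0.8700, 0.1300).
H(U|V) = Σ p(V) · H(U|V=·).
  V=α: p=0.8700, H(U|V=α) = 1.5073
  V=β: p=0.1300, H(U|V=β) = 0.9913
Weighted sum = 1.440 bits.

1.440 bits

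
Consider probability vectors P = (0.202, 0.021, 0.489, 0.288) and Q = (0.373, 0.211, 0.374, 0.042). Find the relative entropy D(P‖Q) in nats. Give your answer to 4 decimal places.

D(P‖Q) = Σ p·ln(p/q).
  0.202·ln(0.202/0.373) = -0.12389
  0.021·ln(0.021/0.211) = -0.04845
  0.489·ln(0.489/0.374) = 0.13110
  0.288·ln(0.288/0.042) = 0.55448
D(P‖Q) = 0.5132 nats.

0.5132 nats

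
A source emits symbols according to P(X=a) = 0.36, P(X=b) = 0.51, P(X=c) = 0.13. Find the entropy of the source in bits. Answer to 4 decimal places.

1.4087 bits

H(X) = −Σ p·log₂ p.
  −(0.36)·log₂(0.36) = 0.53062
  −(0.51)·log₂(0.51) = 0.49543
  −(0.13)·log₂(0.13) = 0.38264
Sum: 0.53062 + 0.49543 + 0.38264 = 1.4087 bits.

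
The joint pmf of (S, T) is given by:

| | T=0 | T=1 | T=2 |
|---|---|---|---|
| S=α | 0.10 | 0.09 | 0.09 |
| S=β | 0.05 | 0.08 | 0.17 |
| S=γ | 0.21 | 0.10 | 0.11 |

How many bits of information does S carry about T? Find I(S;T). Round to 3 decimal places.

Marginals: p(S) = (0.2800, 0.3000, 0.4200), p(T) = (0.3600, 0.2700, 0.3700).
I(S;T) = Σ p(x,y)·log₂[p(x,y)/(p(x)p(y))].
  (α,0): 0.10·log₂(0.9921) = -0.0011
  (α,1): 0.09·log₂(1.1905) = 0.0226
  (α,2): 0.09·log₂(0.8687) = -0.0183
  (β,0): 0.05·log₂(0.4630) = -0.0556
  (β,1): 0.08·log₂(0.9877) = -0.0014
  (β,2): 0.17·log₂(1.5315) = 0.1045
  (γ,0): 0.21·log₂(1.3889) = 0.0995
  (γ,1): 0.10·log₂(0.8818) = -0.0181
  (γ,2): 0.11·log₂(0.7079) = -0.0548
Sum = 0.077 bits.

0.077 bits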